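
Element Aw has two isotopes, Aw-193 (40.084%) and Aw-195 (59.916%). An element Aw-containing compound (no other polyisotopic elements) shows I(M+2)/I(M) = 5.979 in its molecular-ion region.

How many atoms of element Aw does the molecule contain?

The M+2/M ratio from n Aw atoms is n · q/p = n · 0.59916/0.40084.
n = 5.979 × 0.40084/0.59916 = 4.00 ≈ 4

4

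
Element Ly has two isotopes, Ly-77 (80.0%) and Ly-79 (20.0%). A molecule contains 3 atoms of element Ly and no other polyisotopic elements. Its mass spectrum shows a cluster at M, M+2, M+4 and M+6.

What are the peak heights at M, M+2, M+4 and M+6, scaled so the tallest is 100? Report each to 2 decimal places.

100.00 : 75.00 : 18.75 : 1.56

Each Ly atom is independently Ly-77 (p = 0.800) or Ly-79 (q = 0.200); the cluster is the binomial expansion (p + q)^3.
P(M) = 0.800^3 = 0.512000
P(M+2) = 3 × 0.800^2 × 0.200^1 = 0.384000
P(M+4) = 3 × 0.800^1 × 0.200^2 = 0.096000
P(M+6) = 0.200^3 = 0.008000
The M peak is largest (0.512000); scaling to 100 gives 100.00 : 75.00 : 18.75 : 1.56.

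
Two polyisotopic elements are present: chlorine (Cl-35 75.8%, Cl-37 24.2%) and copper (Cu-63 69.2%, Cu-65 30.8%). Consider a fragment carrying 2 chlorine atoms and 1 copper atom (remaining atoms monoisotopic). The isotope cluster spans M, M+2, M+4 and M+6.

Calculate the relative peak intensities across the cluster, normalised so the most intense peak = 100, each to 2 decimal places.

Chlorine pattern (n=2): 0.574564 : 0.366872 : 0.058564
Copper pattern (n=1): 0.6920 : 0.3080
Convolve the two distributions (both contribute in 2-u steps):
  M: 0.574564×0.6920 = 0.397598
  M+2: 0.574564×0.3080 + 0.366872×0.6920 = 0.430841
  M+4: 0.366872×0.3080 + 0.058564×0.6920 = 0.153523
  M+6: 0.058564×0.3080 = 0.018038
Scale to base peak (0.430841) = 100: 92.28 : 100.00 : 35.63 : 4.19

92.28 : 100.00 : 35.63 : 4.19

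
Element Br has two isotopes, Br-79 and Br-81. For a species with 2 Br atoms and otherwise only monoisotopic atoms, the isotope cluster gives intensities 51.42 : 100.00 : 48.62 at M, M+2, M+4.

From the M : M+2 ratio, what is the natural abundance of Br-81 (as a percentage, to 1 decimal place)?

Write p for the Br-79 fraction. I(M+2)/I(M) = [C(2,1)·p^1·(1−p)] / p^2 = 2·(1−p)/p = 100.00/51.42 = 1.9448
(1−p)/p = 1.9448/2 = 0.9724  ⇒  p = 1/(1 + 0.9724) = 0.5070
Br-79: 50.7%, Br-81: 49.3%.

49.3%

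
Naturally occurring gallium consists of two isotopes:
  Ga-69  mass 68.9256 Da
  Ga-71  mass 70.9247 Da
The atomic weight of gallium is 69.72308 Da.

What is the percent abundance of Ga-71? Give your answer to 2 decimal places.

39.89%

Let x be the fractional abundance of Ga-69; then Ga-71 has abundance 1 − x.
68.9256·x + 70.9247·(1 − x) = 69.72308
(68.9256 − 70.9247)·x = 69.72308 − 70.9247
x = -1.20162 / -1.9991 = 0.60108 → 60.11% Ga-69, 39.89% Ga-71.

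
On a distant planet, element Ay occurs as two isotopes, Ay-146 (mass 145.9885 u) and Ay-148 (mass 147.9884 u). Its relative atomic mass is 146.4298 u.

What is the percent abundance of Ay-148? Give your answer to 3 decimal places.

Writing the weighted mean with unknown fraction x of Ay-146:
145.9885·x + 147.9884·(1 − x) = 146.4298
(145.9885 − 147.9884)·x = 146.4298 − 147.9884
x = -1.5586 / -1.9999 = 0.77934 → 77.934% Ay-146, 22.066% Ay-148.

22.066%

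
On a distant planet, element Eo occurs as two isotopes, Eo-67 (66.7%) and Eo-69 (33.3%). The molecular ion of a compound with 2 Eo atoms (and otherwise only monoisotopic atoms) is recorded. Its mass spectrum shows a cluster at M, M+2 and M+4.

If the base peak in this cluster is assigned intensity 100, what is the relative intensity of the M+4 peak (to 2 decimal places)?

24.93

Term probabilities: M 0.4449, M+2 0.4442, M+4 0.1109. Base peak = M.
P(M) = C(2,0) × 0.667^2 × 0.333^0 = 1 × 0.444889 × 1.0000 = 0.444889 (base)
P(M+4) = C(2,2) × 0.667^0 × 0.333^2 = 1 × 1.0000 × 0.110889 = 0.110889
Relative intensity = 0.110889 / 0.444889 × 100 = 24.93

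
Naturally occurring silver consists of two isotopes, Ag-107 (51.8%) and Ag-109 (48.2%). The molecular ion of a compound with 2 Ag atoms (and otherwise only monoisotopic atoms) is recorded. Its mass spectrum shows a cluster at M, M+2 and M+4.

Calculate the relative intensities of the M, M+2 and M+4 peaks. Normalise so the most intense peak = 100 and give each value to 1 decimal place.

53.7 : 100.0 : 46.5

Expanding (0.518 + 0.482)^2:
P(M) = 0.518^2 = 0.268324
P(M+2) = 2 × 0.518^1 × 0.482^1 = 0.499352
P(M+4) = 0.482^2 = 0.232324
The M+2 peak is largest (0.499352); scaling to 100 gives 53.7 : 100.0 : 46.5.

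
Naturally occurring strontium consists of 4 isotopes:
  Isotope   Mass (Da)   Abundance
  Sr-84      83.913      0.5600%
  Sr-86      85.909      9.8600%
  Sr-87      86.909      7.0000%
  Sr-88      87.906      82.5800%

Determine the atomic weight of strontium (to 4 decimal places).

Weight each isotope mass by its fractional abundance: 0.005600 × 83.913 + 0.098600 × 85.909 + 0.070000 × 86.909 + 0.825800 × 87.906
= 0.46991 + 8.47063 + 6.08363 + 72.59277 = 87.61694 Da

87.6169 Da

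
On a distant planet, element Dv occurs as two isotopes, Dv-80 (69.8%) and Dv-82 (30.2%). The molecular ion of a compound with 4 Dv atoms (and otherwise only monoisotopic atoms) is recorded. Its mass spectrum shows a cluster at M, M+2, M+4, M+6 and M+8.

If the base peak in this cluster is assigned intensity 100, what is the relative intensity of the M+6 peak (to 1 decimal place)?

18.7

Binomial terms of (0.698 + 0.302)^4: M 0.2374, M+2 0.4108, M+4 0.2666, M+6 0.0769, M+8 0.0083 → M+2 is the base peak.
P(M+2) = C(4,1) × 0.698^3 × 0.302^1 = 4 × 0.34006839 × 0.3020 = 0.410803 (base)
P(M+6) = C(4,3) × 0.698^1 × 0.302^3 = 4 × 0.6980 × 0.02754361 = 0.076902
Relative intensity = 0.076902 / 0.410803 × 100 = 18.7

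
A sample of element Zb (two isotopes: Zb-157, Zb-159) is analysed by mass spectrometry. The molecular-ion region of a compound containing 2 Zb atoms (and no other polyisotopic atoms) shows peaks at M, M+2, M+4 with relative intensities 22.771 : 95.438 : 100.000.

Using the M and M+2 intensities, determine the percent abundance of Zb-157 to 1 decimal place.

32.3%

If p is the fraction of Zb that is Zb-157, then I(M+2)/I(M) = [C(2,1)·p^1·(1−p)] / p^2 = 2·(1−p)/p = 95.438/22.771 = 4.1912
(1−p)/p = 4.1912/2 = 2.0956  ⇒  p = 1/(1 + 2.0956) = 0.3230
Zb-157: 32.3%, Zb-159: 67.7%.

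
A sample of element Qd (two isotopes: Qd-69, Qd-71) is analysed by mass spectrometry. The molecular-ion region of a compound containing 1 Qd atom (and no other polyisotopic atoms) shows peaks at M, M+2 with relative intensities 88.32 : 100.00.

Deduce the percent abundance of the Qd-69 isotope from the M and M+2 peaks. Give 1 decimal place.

46.9%

Write p for the Qd-69 fraction. I(M+2)/I(M) = [C(1,1)·p^0·(1−p)] / p^1 = 1·(1−p)/p = 100.00/88.32 = 1.1322
(1−p)/p = 1.1322/1 = 1.1322  ⇒  p = 1/(1 + 1.1322) = 0.4690
Qd-69: 46.9%, Qd-71: 53.1%.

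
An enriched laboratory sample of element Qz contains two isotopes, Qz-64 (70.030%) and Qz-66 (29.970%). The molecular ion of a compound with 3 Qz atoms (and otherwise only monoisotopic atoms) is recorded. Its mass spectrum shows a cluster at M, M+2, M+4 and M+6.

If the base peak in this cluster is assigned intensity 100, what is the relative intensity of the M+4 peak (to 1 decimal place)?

(0.70030 + 0.29970)^3 gives M 0.3434, M+2 0.4409, M+4 0.1887, M+6 0.0269; the largest is M+2.
P(M+2) = C(3,1) × 0.70030^2 × 0.29970^1 = 3 × 0.49042009 × 0.2997 = 0.440937 (base)
P(M+4) = C(3,2) × 0.70030^1 × 0.29970^2 = 3 × 0.7003 × 0.08982009 = 0.188703
Relative intensity = 0.188703 / 0.440937 × 100 = 42.8

42.8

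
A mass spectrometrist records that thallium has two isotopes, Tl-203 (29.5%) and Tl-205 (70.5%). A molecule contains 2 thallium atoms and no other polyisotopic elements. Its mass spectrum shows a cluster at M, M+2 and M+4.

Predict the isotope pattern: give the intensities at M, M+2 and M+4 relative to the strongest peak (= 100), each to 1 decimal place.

Each Tl atom is independently Tl-203 (p = 0.295) or Tl-205 (q = 0.705); the cluster is the binomial expansion (p + q)^2.
P(M) = 0.295^2 = 0.087025
P(M+2) = 2 × 0.295^1 × 0.705^1 = 0.415950
P(M+4) = 0.705^2 = 0.497025
The M+4 peak is largest (0.497025); scaling to 100 gives 17.5 : 83.7 : 100.0.

17.5 : 83.7 : 100.0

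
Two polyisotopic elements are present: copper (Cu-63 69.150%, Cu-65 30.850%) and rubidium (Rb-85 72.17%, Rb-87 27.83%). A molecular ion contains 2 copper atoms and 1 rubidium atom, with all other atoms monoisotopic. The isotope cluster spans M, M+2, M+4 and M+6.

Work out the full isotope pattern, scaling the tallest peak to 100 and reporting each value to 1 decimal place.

Copper pattern (n=2): 0.47817225 : 0.4266555 : 0.09517225
Rubidium pattern (n=1): 0.7217 : 0.2783
Convolve the two distributions (both contribute in 2-u steps):
  M: 0.47817225×0.7217 = 0.345097
  M+2: 0.47817225×0.2783 + 0.4266555×0.7217 = 0.440993
  M+4: 0.4266555×0.2783 + 0.09517225×0.7217 = 0.187424
  M+6: 0.09517225×0.2783 = 0.026486
Scale to base peak (0.440993) = 100: 78.3 : 100.0 : 42.5 : 6.0

78.3 : 100.0 : 42.5 : 6.0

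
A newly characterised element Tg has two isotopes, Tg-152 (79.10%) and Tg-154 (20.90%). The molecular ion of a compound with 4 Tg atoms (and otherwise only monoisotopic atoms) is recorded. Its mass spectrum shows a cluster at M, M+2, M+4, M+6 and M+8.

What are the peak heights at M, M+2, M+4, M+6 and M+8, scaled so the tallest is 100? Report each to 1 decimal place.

Expanding (0.7910 + 0.2090)^4:
P(M) = 0.7910^4 = 0.391477
P(M+2) = 4 × 0.7910^3 × 0.2090^1 = 0.413748
P(M+4) = 6 × 0.7910^2 × 0.2090^2 = 0.163982
P(M+6) = 4 × 0.7910^1 × 0.2090^3 = 0.028885
P(M+8) = 0.2090^4 = 0.001908
The M+2 peak is largest (0.413748); scaling to 100 gives 94.6 : 100.0 : 39.6 : 7.0 : 0.5.

94.6 : 100.0 : 39.6 : 7.0 : 0.5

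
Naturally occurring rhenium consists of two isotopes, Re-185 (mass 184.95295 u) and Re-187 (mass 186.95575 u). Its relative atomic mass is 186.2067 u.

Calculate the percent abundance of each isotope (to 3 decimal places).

Re-185: 37.400%, Re-187: 62.600%

Writing the weighted mean with unknown fraction x of Re-185:
184.95295·x + 186.95575·(1 − x) = 186.2067
(184.95295 − 186.95575)·x = 186.2067 − 186.95575
x = -0.74905 / -2.00280 = 0.37400 → 37.400% Re-185, 62.600% Re-187.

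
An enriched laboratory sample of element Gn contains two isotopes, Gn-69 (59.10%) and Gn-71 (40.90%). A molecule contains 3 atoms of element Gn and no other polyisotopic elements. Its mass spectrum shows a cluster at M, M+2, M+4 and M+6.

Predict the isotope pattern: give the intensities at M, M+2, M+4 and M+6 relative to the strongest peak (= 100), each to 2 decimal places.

48.17 : 100.00 : 69.20 : 15.96

Expanding (0.5910 + 0.4090)^3:
P(M) = 0.5910^3 = 0.206425
P(M+2) = 3 × 0.5910^2 × 0.4090^1 = 0.428568
P(M+4) = 3 × 0.5910^1 × 0.4090^2 = 0.296589
P(M+6) = 0.4090^3 = 0.068418
The M+2 peak is largest (0.428568); scaling to 100 gives 48.17 : 100.00 : 69.20 : 15.96.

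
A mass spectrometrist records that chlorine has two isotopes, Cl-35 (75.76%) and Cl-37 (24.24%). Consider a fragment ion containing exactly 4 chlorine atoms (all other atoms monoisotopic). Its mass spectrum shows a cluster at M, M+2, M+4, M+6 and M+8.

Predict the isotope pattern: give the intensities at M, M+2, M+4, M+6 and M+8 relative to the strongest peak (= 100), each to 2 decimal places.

78.14 : 100.00 : 47.99 : 10.24 : 0.82

Each Cl atom is independently Cl-35 (p = 0.7576) or Cl-37 (q = 0.2424); the cluster is the binomial expansion (p + q)^4.
P(M) = 0.7576^4 = 0.329428
P(M+2) = 4 × 0.7576^3 × 0.2424^1 = 0.421612
P(M+4) = 6 × 0.7576^2 × 0.2424^2 = 0.202347
P(M+6) = 4 × 0.7576^1 × 0.2424^3 = 0.043162
P(M+8) = 0.2424^4 = 0.003452
The M+2 peak is largest (0.421612); scaling to 100 gives 78.14 : 100.00 : 47.99 : 10.24 : 0.82.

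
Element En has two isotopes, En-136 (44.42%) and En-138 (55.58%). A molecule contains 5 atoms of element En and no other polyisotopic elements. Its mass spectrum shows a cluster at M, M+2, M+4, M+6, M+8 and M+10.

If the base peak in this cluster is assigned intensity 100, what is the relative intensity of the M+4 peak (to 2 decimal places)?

79.92

Term probabilities: M 0.0173, M+2 0.1082, M+4 0.2708, M+6 0.3388, M+8 0.2119, M+10 0.0530. Base peak = M+6.
P(M+6) = C(5,3) × 0.4442^2 × 0.5558^3 = 10 × 0.19731364 × 0.1716942 = 0.338776 (base)
P(M+4) = C(5,2) × 0.4442^3 × 0.5558^2 = 10 × 0.08764672 × 0.30891364 = 0.270753
Relative intensity = 0.270753 / 0.338776 × 100 = 79.92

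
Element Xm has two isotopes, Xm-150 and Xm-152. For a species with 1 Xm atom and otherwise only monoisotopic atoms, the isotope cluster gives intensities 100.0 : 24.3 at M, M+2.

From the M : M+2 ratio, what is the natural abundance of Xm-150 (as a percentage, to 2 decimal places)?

Let p = fractional abundance of Xm-150. I(M+2)/I(M) = [C(1,1)·p^0·(1−p)] / p^1 = 1·(1−p)/p = 24.3/100.0 = 0.2430
(1−p)/p = 0.2430/1 = 0.2430  ⇒  p = 1/(1 + 0.2430) = 0.8045
Xm-150: 80.45%, Xm-152: 19.55%.

80.45%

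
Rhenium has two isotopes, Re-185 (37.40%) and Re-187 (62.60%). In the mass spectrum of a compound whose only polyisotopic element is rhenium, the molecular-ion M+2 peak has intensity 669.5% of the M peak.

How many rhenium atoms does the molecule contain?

4

The M+2/M ratio from n Re atoms is n · q/p = n · 0.6260/0.3740.
n = 6.695 × 0.3740/0.6260 = 4.00 ≈ 4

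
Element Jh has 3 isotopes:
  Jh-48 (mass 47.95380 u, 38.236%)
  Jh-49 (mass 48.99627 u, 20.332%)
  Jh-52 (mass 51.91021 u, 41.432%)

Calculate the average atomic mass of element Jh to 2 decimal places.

49.80 u

Ar = Σ fᵢ·mᵢ = 0.38236 × 47.95380 + 0.20332 × 48.99627 + 0.41432 × 51.91021
= 18.335615 + 9.961922 + 21.507438 = 49.804975 u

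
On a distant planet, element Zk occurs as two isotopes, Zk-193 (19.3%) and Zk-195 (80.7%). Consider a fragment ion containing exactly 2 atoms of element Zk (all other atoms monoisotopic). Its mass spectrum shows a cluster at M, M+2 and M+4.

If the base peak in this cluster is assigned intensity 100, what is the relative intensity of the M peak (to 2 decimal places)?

Term probabilities: M 0.0372, M+2 0.3115, M+4 0.6512. Base peak = M+4.
P(M+4) = C(2,2) × 0.193^0 × 0.807^2 = 1 × 1.0000 × 0.651249 = 0.651249 (base)
P(M) = C(2,0) × 0.193^2 × 0.807^0 = 1 × 0.037249 × 1.0000 = 0.037249
Relative intensity = 0.037249 / 0.651249 × 100 = 5.72

5.72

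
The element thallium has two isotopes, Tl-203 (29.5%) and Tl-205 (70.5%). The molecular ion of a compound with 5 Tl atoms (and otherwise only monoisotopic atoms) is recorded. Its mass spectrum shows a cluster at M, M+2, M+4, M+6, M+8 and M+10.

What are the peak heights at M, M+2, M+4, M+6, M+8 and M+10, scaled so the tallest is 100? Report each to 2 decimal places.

0.61 : 7.33 : 35.02 : 83.69 : 100.00 : 47.80

The 5 Tl atoms are independent, so intensities follow the terms of (0.295 + 0.705)^5.
P(M) = 0.295^5 = 0.002234
P(M+2) = 5 × 0.295^4 × 0.705^1 = 0.026696
P(M+4) = 10 × 0.295^3 × 0.705^2 = 0.127598
P(M+6) = 10 × 0.295^2 × 0.705^3 = 0.304938
P(M+8) = 5 × 0.295^1 × 0.705^4 = 0.364375
P(M+10) = 0.705^5 = 0.174159
The M+8 peak is largest (0.364375); scaling to 100 gives 0.61 : 7.33 : 35.02 : 83.69 : 100.00 : 47.80.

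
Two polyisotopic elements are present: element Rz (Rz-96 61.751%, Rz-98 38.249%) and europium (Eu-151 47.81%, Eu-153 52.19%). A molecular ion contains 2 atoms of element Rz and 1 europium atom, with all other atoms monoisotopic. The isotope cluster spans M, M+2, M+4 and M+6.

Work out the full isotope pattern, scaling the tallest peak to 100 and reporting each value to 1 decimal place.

Element Rz pattern (n=2): 0.3813186 : 0.4723828 : 0.1462986
Europium pattern (n=1): 0.4781 : 0.5219
Convolve the two distributions (both contribute in 2-u steps):
  M: 0.3813186×0.4781 = 0.182308
  M+2: 0.3813186×0.5219 + 0.4723828×0.4781 = 0.424856
  M+4: 0.4723828×0.5219 + 0.1462986×0.4781 = 0.316482
  M+6: 0.1462986×0.5219 = 0.076353
Scale to base peak (0.424856) = 100: 42.9 : 100.0 : 74.5 : 18.0

42.9 : 100.0 : 74.5 : 18.0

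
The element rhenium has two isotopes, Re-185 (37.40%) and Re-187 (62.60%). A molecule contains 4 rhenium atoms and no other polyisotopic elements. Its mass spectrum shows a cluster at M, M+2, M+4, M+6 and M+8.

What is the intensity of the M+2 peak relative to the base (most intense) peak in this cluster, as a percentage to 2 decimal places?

35.69%

Term probabilities: M 0.0196, M+2 0.1310, M+4 0.3289, M+6 0.3670, M+8 0.1536. Base peak = M+6.
P(M+6) = C(4,3) × 0.3740^1 × 0.6260^3 = 4 × 0.3740 × 0.24531438 = 0.366990 (base)
P(M+2) = C(4,1) × 0.3740^3 × 0.6260^1 = 4 × 0.05231362 × 0.6260 = 0.130993
Relative intensity = 0.130993 / 0.366990 × 100 = 35.69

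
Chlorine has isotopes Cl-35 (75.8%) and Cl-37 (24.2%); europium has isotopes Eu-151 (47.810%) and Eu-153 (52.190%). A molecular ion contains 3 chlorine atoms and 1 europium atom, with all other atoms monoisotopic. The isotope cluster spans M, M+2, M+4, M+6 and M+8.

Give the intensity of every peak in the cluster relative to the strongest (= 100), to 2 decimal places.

Chlorine pattern (n=3): 0.43551951 : 0.41713346 : 0.13317454 : 0.01417249
Europium pattern (n=1): 0.4781 : 0.5219
Convolve the two distributions (both contribute in 2-u steps):
  M: 0.43551951×0.4781 = 0.208222
  M+2: 0.43551951×0.5219 + 0.41713346×0.4781 = 0.426729
  M+4: 0.41713346×0.5219 + 0.13317454×0.4781 = 0.281373
  M+6: 0.13317454×0.5219 + 0.01417249×0.4781 = 0.076280
  M+8: 0.01417249×0.5219 = 0.007397
Scale to base peak (0.426729) = 100: 48.79 : 100.00 : 65.94 : 17.88 : 1.73

48.79 : 100.00 : 65.94 : 17.88 : 1.73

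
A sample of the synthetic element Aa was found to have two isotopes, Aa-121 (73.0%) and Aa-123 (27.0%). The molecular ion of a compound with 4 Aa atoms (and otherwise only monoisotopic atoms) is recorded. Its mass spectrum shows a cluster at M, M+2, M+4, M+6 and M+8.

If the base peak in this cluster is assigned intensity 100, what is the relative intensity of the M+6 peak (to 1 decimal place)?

Binomial terms of (0.730 + 0.270)^4: M 0.2840, M+2 0.4201, M+4 0.2331, M+6 0.0575, M+8 0.0053 → M+2 is the base peak.
P(M+2) = C(4,1) × 0.730^3 × 0.270^1 = 4 × 0.389017 × 0.2700 = 0.420138 (base)
P(M+6) = C(4,3) × 0.730^1 × 0.270^3 = 4 × 0.7300 × 0.019683 = 0.057474
Relative intensity = 0.057474 / 0.420138 × 100 = 13.7

13.7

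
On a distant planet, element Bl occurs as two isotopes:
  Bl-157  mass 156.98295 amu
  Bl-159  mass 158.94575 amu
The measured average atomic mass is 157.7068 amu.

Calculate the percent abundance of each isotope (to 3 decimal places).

Bl-157: 63.122%, Bl-159: 36.878%

Writing the weighted mean with unknown fraction x of Bl-157:
156.98295·x + 158.94575·(1 − x) = 157.7068
(156.98295 − 158.94575)·x = 157.7068 − 158.94575
x = -1.23895 / -1.96280 = 0.63122 → 63.122% Bl-157, 36.878% Bl-159.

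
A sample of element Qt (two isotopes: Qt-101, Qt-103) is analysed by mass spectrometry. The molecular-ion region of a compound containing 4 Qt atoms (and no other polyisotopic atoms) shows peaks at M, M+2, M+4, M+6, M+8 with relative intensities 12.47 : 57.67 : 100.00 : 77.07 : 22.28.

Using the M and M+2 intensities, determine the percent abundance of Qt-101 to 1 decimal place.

46.4%

Let p = fractional abundance of Qt-101. I(M+2)/I(M) = [C(4,1)·p^3·(1−p)] / p^4 = 4·(1−p)/p = 57.67/12.47 = 4.6247
(1−p)/p = 4.6247/4 = 1.1562  ⇒  p = 1/(1 + 1.1562) = 0.4638
Qt-101: 46.4%, Qt-103: 53.6%.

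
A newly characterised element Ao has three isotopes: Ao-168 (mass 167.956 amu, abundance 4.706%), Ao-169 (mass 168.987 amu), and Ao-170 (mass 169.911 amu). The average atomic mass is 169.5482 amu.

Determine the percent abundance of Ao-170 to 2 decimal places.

Let x and y be the fractions of Ao-169 and Ao-170. Then x + y = 1 − 0.04706 = 0.95294 and 168.987x + 169.911y = 169.5482 − 0.04706×167.956 = 161.64419064.
Substituting: 168.987x + 169.911(0.95294 − x) = 161.64419064
(168.987 − 169.911)x = -0.2707977  ⇒  x = 0.29307, y = 0.65987
Ao-169: 29.31%, Ao-170: 65.99%.

65.99%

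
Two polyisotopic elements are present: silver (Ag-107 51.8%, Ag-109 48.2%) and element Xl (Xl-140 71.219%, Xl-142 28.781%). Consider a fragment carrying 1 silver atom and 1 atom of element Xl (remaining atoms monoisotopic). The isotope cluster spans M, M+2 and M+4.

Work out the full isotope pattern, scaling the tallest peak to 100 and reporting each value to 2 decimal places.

Silver pattern (n=1): 0.5180 : 0.4820
Element Xl pattern (n=1): 0.71219 : 0.28781
Convolve the two distributions (both contribute in 2-u steps):
  M: 0.5180×0.71219 = 0.368914
  M+2: 0.5180×0.28781 + 0.4820×0.71219 = 0.492361
  M+4: 0.4820×0.28781 = 0.138724
Scale to base peak (0.492361) = 100: 74.93 : 100.00 : 28.18

74.93 : 100.00 : 28.18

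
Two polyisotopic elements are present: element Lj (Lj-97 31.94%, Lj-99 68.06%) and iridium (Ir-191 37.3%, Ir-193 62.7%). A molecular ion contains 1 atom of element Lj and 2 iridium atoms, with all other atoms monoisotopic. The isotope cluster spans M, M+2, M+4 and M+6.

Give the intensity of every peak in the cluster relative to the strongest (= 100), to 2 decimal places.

Element Lj pattern (n=1): 0.3194 : 0.6806
Iridium pattern (n=2): 0.139129 : 0.467742 : 0.393129
Convolve the two distributions (both contribute in 2-u steps):
  M: 0.3194×0.139129 = 0.044438
  M+2: 0.3194×0.467742 + 0.6806×0.139129 = 0.244088
  M+4: 0.3194×0.393129 + 0.6806×0.467742 = 0.443911
  M+6: 0.6806×0.393129 = 0.267564
Scale to base peak (0.443911) = 100: 10.01 : 54.99 : 100.00 : 60.27

10.01 : 54.99 : 100.00 : 60.27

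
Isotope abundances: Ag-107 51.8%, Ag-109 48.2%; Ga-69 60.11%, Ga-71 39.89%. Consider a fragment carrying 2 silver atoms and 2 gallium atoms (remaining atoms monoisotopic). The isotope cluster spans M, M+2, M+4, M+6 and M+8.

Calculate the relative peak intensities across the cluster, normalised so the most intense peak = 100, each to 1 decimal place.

Silver pattern (n=2): 0.268324 : 0.499352 : 0.232324
Gallium pattern (n=2): 0.36132121 : 0.47955758 : 0.15912121
Convolve the two distributions (both contribute in 2-u steps):
  M: 0.268324×0.36132121 = 0.096951
  M+2: 0.268324×0.47955758 + 0.499352×0.36132121 = 0.309103
  M+4: 0.268324×0.15912121 + 0.499352×0.47955758 + 0.232324×0.36132121 = 0.366108
  M+6: 0.499352×0.15912121 + 0.232324×0.47955758 = 0.190870
  M+8: 0.232324×0.15912121 = 0.036968
Scale to base peak (0.366108) = 100: 26.5 : 84.4 : 100.0 : 52.1 : 10.1

26.5 : 84.4 : 100.0 : 52.1 : 10.1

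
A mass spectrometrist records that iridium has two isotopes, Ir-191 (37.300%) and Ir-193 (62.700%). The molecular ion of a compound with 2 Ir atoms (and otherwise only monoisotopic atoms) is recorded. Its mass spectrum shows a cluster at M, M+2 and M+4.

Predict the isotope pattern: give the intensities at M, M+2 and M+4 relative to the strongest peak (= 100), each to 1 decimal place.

29.7 : 100.0 : 84.0

Expanding (0.37300 + 0.62700)^2:
P(M) = 0.37300^2 = 0.139129
P(M+2) = 2 × 0.37300^1 × 0.62700^1 = 0.467742
P(M+4) = 0.62700^2 = 0.393129
The M+2 peak is largest (0.467742); scaling to 100 gives 29.7 : 100.0 : 84.0.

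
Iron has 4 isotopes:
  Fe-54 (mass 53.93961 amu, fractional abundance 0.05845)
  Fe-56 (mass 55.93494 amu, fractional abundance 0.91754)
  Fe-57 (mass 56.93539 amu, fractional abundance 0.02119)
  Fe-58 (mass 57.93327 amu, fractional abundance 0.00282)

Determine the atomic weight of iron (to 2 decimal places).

55.85 amu

Weight each isotope mass by its fractional abundance: 0.05845 × 53.93961 + 0.91754 × 55.93494 + 0.02119 × 56.93539 + 0.00282 × 57.93327
= 3.152770 + 51.322545 + 1.206461 + 0.163372 = 55.845148 amu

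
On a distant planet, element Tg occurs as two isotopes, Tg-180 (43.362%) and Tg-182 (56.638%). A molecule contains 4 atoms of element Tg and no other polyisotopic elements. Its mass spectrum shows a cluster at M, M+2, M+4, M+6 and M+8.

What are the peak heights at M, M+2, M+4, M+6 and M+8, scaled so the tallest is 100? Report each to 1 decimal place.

9.8 : 51.0 : 100.0 : 87.1 : 28.4

Expanding (0.43362 + 0.56638)^4:
P(M) = 0.43362^4 = 0.035354
P(M+2) = 4 × 0.43362^3 × 0.56638^1 = 0.184712
P(M+4) = 6 × 0.43362^2 × 0.56638^2 = 0.361898
P(M+6) = 4 × 0.43362^1 × 0.56638^3 = 0.315132
P(M+8) = 0.56638^4 = 0.102904
The M+4 peak is largest (0.361898); scaling to 100 gives 9.8 : 51.0 : 100.0 : 87.1 : 28.4.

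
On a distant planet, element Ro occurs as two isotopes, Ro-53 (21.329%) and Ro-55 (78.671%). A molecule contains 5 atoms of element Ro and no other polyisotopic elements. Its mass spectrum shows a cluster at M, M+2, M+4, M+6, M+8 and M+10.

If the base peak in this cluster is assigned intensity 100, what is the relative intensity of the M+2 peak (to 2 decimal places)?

1.99

(0.21329 + 0.78671)^5 gives M 0.0004, M+2 0.0081, M+4 0.0601, M+6 0.2215, M+8 0.4085, M+10 0.3014; the largest is M+8.
P(M+8) = C(5,4) × 0.21329^1 × 0.78671^4 = 5 × 0.21329 × 0.38305284 = 0.408507 (base)
P(M+2) = C(5,1) × 0.21329^4 × 0.78671^1 = 5 × 0.00206958 × 0.78671 = 0.008141
Relative intensity = 0.008141 / 0.408507 × 100 = 1.99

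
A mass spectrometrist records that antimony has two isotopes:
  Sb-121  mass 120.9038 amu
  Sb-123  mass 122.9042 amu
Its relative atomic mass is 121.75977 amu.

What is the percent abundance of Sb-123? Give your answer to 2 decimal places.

Let x be the fractional abundance of Sb-121; then Sb-123 has abundance 1 − x.
120.9038·x + 122.9042·(1 − x) = 121.75977
(120.9038 − 122.9042)·x = 121.75977 − 122.9042
x = -1.14443 / -2.0004 = 0.57210 → 57.21% Sb-121, 42.79% Sb-123.

42.79%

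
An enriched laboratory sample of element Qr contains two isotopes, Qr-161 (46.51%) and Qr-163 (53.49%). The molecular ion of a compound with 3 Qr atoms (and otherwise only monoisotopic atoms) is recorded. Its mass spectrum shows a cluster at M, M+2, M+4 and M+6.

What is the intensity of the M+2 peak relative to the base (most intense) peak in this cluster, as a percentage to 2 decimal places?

Term probabilities: M 0.1006, M+2 0.3471, M+4 0.3992, M+6 0.1530. Base peak = M+4.
P(M+4) = C(3,2) × 0.4651^1 × 0.5349^2 = 3 × 0.4651 × 0.28611801 = 0.399220 (base)
P(M+2) = C(3,1) × 0.4651^2 × 0.5349^1 = 3 × 0.21631801 × 0.5349 = 0.347126
Relative intensity = 0.347126 / 0.399220 × 100 = 86.95

86.95%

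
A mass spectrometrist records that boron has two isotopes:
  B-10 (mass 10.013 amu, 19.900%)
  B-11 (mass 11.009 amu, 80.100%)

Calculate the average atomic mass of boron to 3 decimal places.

Average mass = Σ (abundance × isotope mass) = 0.19900 × 10.013 + 0.80100 × 11.009
= 1.9926 + 8.8182 = 10.8108 amu

10.811 amu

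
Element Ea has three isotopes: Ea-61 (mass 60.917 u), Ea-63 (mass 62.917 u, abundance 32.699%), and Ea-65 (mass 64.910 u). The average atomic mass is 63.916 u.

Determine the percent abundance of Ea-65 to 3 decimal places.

58.728%

The remaining 67.301% is split between Ea-61 (fraction x) and Ea-65 (fraction 0.67301 − x).
Substituting: 60.917x + 64.910(0.67301 − x) = 43.34277017
(60.917 − 64.910)x = -0.34230893  ⇒  x = 0.08573, y = 0.58728
Ea-61: 8.573%, Ea-65: 58.728%.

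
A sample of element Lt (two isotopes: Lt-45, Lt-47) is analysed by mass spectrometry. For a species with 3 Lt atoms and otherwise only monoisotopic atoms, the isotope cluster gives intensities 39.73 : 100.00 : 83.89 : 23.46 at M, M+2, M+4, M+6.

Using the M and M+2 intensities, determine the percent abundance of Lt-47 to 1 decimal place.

45.6%

If p is the fraction of Lt that is Lt-45, then I(M+2)/I(M) = [C(3,1)·p^2·(1−p)] / p^3 = 3·(1−p)/p = 100.00/39.73 = 2.5170
(1−p)/p = 2.5170/3 = 0.8390  ⇒  p = 1/(1 + 0.8390) = 0.5438
Lt-45: 54.4%, Lt-47: 45.6%.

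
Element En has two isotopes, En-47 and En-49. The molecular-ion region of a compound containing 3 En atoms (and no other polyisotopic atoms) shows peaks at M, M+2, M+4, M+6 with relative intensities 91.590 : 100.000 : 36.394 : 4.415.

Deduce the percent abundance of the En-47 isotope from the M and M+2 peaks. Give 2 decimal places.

73.32%

Write p for the En-47 fraction. I(M+2)/I(M) = [C(3,1)·p^2·(1−p)] / p^3 = 3·(1−p)/p = 100.000/91.590 = 1.0918
(1−p)/p = 1.0918/3 = 0.3639  ⇒  p = 1/(1 + 0.3639) = 0.7332
En-47: 73.32%, En-49: 26.68%.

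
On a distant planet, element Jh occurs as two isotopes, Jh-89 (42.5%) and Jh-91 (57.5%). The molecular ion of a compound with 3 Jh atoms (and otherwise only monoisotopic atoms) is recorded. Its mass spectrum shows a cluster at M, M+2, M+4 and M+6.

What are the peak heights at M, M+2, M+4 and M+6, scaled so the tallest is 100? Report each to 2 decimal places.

18.21 : 73.91 : 100.00 : 45.10

Each Jh atom is independently Jh-89 (p = 0.425) or Jh-91 (q = 0.575); the cluster is the binomial expansion (p + q)^3.
P(M) = 0.425^3 = 0.076766
P(M+2) = 3 × 0.425^2 × 0.575^1 = 0.311578
P(M+4) = 3 × 0.425^1 × 0.575^2 = 0.421547
P(M+6) = 0.575^3 = 0.190109
The M+4 peak is largest (0.421547); scaling to 100 gives 18.21 : 73.91 : 100.00 : 45.10.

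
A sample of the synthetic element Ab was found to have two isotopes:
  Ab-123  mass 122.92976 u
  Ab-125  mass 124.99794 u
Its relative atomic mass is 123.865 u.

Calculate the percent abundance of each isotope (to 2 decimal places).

Ab-123: 54.78%, Ab-125: 45.22%

Writing the weighted mean with unknown fraction x of Ab-123:
122.92976·x + 124.99794·(1 − x) = 123.865
(122.92976 − 124.99794)·x = 123.865 − 124.99794
x = -1.13294 / -2.06818 = 0.54780 → 54.78% Ab-123, 45.22% Ab-125.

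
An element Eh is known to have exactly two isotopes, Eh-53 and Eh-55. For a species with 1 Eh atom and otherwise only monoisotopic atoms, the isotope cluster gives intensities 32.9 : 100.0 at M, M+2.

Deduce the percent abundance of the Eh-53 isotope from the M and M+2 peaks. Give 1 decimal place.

Write p for the Eh-53 fraction. I(M+2)/I(M) = [C(1,1)·p^0·(1−p)] / p^1 = 1·(1−p)/p = 100.0/32.9 = 3.0395
(1−p)/p = 3.0395/1 = 3.0395  ⇒  p = 1/(1 + 3.0395) = 0.2476
Eh-53: 24.8%, Eh-55: 75.2%.

24.8%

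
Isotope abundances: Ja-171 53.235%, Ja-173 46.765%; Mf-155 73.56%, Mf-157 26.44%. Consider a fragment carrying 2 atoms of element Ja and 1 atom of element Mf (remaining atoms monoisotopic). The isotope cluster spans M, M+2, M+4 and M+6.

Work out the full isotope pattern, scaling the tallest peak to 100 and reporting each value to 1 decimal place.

Element Ja pattern (n=2): 0.28339652 : 0.49790695 : 0.21869652
Element Mf pattern (n=1): 0.7356 : 0.2644
Convolve the two distributions (both contribute in 2-u steps):
  M: 0.28339652×0.7356 = 0.208466
  M+2: 0.28339652×0.2644 + 0.49790695×0.7356 = 0.441190
  M+4: 0.49790695×0.2644 + 0.21869652×0.7356 = 0.292520
  M+6: 0.21869652×0.2644 = 0.057823
Scale to base peak (0.441190) = 100: 47.3 : 100.0 : 66.3 : 13.1

47.3 : 100.0 : 66.3 : 13.1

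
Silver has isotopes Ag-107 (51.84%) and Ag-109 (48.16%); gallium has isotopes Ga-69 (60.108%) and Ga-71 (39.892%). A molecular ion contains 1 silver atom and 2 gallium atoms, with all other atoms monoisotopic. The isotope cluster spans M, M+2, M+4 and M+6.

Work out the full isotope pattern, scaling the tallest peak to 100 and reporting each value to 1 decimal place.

Silver pattern (n=1): 0.5184 : 0.4816
Gallium pattern (n=2): 0.36129717 : 0.47956567 : 0.15913717
Convolve the two distributions (both contribute in 2-u steps):
  M: 0.5184×0.36129717 = 0.187296
  M+2: 0.5184×0.47956567 + 0.4816×0.36129717 = 0.422608
  M+4: 0.5184×0.15913717 + 0.4816×0.47956567 = 0.313456
  M+6: 0.4816×0.15913717 = 0.076640
Scale to base peak (0.422608) = 100: 44.3 : 100.0 : 74.2 : 18.1

44.3 : 100.0 : 74.2 : 18.1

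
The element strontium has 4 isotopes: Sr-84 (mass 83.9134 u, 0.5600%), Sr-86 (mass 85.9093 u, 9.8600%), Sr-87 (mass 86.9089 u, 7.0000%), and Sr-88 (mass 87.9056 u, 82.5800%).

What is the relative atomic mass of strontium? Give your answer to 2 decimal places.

87.62 u

Weight each isotope mass by its fractional abundance: 0.005600 × 83.9134 + 0.098600 × 85.9093 + 0.070000 × 86.9089 + 0.825800 × 87.9056
= 0.46992 + 8.47066 + 6.08362 + 72.59244 = 87.61664 u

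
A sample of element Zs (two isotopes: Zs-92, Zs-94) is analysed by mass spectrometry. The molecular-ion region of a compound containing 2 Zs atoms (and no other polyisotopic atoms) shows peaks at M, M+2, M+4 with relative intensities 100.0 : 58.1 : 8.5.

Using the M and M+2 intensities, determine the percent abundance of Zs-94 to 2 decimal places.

Let p = fractional abundance of Zs-92. I(M+2)/I(M) = [C(2,1)·p^1·(1−p)] / p^2 = 2·(1−p)/p = 58.1/100.0 = 0.5810
(1−p)/p = 0.5810/2 = 0.2905  ⇒  p = 1/(1 + 0.2905) = 0.7749
Zs-92: 77.49%, Zs-94: 22.51%.

22.51%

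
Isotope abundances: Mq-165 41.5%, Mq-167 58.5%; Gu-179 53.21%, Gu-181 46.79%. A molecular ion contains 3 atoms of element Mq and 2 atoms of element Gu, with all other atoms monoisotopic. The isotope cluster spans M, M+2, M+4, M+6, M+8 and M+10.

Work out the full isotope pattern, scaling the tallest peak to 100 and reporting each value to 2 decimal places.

6.04 : 36.17 : 85.60 : 100.00 : 57.60 : 13.08

Element Mq pattern (n=3): 0.07147337 : 0.30225487 : 0.42607012 : 0.20020162
Element Gu pattern (n=2): 0.28313041 : 0.49793918 : 0.21893041
Convolve the two distributions (both contribute in 2-u steps):
  M: 0.07147337×0.28313041 = 0.020236
  M+2: 0.07147337×0.49793918 + 0.30225487×0.28313041 = 0.121167
  M+4: 0.07147337×0.21893041 + 0.30225487×0.49793918 + 0.42607012×0.28313041 = 0.286786
  M+6: 0.30225487×0.21893041 + 0.42607012×0.49793918 + 0.20020162×0.28313041 = 0.335013
  M+8: 0.42607012×0.21893041 + 0.20020162×0.49793918 = 0.192968
  M+10: 0.20020162×0.21893041 = 0.043830
Scale to base peak (0.335013) = 100: 6.04 : 36.17 : 85.60 : 100.00 : 57.60 : 13.08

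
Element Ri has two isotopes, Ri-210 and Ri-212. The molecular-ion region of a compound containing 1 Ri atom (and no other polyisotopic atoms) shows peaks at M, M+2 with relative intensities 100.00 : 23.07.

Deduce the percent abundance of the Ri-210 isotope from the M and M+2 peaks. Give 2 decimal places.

If p is the fraction of Ri that is Ri-210, then I(M+2)/I(M) = [C(1,1)·p^0·(1−p)] / p^1 = 1·(1−p)/p = 23.07/100.00 = 0.2307
(1−p)/p = 0.2307/1 = 0.2307  ⇒  p = 1/(1 + 0.2307) = 0.8125
Ri-210: 81.25%, Ri-212: 18.75%.

81.25%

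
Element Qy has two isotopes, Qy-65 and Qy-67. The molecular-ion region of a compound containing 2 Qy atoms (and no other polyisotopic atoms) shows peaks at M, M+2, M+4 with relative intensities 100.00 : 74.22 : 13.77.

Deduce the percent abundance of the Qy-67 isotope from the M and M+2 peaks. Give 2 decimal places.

27.07%

Write p for the Qy-65 fraction. I(M+2)/I(M) = [C(2,1)·p^1·(1−p)] / p^2 = 2·(1−p)/p = 74.22/100.00 = 0.7422
(1−p)/p = 0.7422/2 = 0.3711  ⇒  p = 1/(1 + 0.3711) = 0.7293
Qy-65: 72.93%, Qy-67: 27.07%.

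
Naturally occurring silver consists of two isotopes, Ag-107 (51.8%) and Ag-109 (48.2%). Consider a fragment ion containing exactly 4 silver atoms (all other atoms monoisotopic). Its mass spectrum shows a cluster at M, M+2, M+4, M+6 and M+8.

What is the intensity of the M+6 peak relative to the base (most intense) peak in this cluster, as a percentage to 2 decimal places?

62.03%

(0.518 + 0.482)^4 gives M 0.0720, M+2 0.2680, M+4 0.3740, M+6 0.2320, M+8 0.0540; the largest is M+4.
P(M+4) = C(4,2) × 0.518^2 × 0.482^2 = 6 × 0.268324 × 0.232324 = 0.374029 (base)
P(M+6) = C(4,3) × 0.518^1 × 0.482^3 = 4 × 0.5180 × 0.11198017 = 0.232023
Relative intensity = 0.232023 / 0.374029 × 100 = 62.03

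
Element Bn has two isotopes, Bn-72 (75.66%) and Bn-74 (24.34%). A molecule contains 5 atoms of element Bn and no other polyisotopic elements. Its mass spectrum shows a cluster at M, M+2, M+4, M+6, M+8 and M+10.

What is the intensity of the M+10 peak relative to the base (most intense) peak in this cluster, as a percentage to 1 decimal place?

Binomial terms of (0.7566 + 0.2434)^5: M 0.2479, M+2 0.3988, M+4 0.2566, M+6 0.0825, M+8 0.0133, M+10 0.0009 → M+2 is the base peak.
P(M+2) = C(5,1) × 0.7566^4 × 0.2434^1 = 5 × 0.32769163 × 0.2434 = 0.398801 (base)
P(M+10) = C(5,5) × 0.7566^0 × 0.2434^5 = 1 × 1.0000 × 0.00085429 = 0.000854
Relative intensity = 0.000854 / 0.398801 × 100 = 0.2

0.2%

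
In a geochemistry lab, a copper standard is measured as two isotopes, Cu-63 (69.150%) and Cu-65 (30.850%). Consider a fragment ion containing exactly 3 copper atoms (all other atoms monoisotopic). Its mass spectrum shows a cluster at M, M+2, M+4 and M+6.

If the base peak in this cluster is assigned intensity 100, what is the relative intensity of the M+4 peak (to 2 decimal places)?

44.61

Binomial terms of (0.69150 + 0.30850)^3: M 0.3307, M+2 0.4425, M+4 0.1974, M+6 0.0294 → M+2 is the base peak.
P(M+2) = C(3,1) × 0.69150^2 × 0.30850^1 = 3 × 0.47817225 × 0.3085 = 0.442548 (base)
P(M+4) = C(3,2) × 0.69150^1 × 0.30850^2 = 3 × 0.6915 × 0.09517225 = 0.197435
Relative intensity = 0.197435 / 0.442548 × 100 = 44.61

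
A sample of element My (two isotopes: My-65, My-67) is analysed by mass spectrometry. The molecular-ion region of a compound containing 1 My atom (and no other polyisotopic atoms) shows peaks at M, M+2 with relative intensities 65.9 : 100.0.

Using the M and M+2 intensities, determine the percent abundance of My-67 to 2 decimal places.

If p is the fraction of My that is My-65, then I(M+2)/I(M) = [C(1,1)·p^0·(1−p)] / p^1 = 1·(1−p)/p = 100.0/65.9 = 1.5175
(1−p)/p = 1.5175/1 = 1.5175  ⇒  p = 1/(1 + 1.5175) = 0.3972
My-65: 39.72%, My-67: 60.28%.

60.28%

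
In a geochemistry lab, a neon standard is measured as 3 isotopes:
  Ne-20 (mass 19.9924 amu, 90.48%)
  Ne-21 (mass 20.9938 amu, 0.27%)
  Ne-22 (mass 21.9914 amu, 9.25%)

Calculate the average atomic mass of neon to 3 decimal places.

20.180 amu

The abundance-weighted mean is 0.9048 × 19.9924 + 0.0027 × 20.9938 + 0.0925 × 21.9914
= 18.08912 + 0.05668 + 2.03420 = 20.18000 amu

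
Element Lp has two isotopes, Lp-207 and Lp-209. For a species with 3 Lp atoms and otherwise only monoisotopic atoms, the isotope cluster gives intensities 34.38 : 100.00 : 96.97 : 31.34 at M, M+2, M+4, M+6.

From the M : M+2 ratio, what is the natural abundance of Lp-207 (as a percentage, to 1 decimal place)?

Write p for the Lp-207 fraction. I(M+2)/I(M) = [C(3,1)·p^2·(1−p)] / p^3 = 3·(1−p)/p = 100.00/34.38 = 2.9087
(1−p)/p = 2.9087/3 = 0.9696  ⇒  p = 1/(1 + 0.9696) = 0.5077
Lp-207: 50.8%, Lp-209: 49.2%.

50.8%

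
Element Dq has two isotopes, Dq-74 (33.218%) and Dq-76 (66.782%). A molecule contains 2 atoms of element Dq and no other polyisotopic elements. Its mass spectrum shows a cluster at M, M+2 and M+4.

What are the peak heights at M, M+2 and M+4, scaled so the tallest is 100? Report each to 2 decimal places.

24.74 : 99.48 : 100.00

Each Dq atom is independently Dq-74 (p = 0.33218) or Dq-76 (q = 0.66782); the cluster is the binomial expansion (p + q)^2.
P(M) = 0.33218^2 = 0.110344
P(M+2) = 2 × 0.33218^1 × 0.66782^1 = 0.443673
P(M+4) = 0.66782^2 = 0.445984
The M+4 peak is largest (0.445984); scaling to 100 gives 24.74 : 99.48 : 100.00.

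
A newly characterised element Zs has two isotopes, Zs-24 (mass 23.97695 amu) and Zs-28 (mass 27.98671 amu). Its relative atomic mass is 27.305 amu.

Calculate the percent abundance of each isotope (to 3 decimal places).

Writing the weighted mean with unknown fraction x of Zs-24:
23.97695·x + 27.98671·(1 − x) = 27.305
(23.97695 − 27.98671)·x = 27.305 − 27.98671
x = -0.68171 / -4.00976 = 0.17001 → 17.001% Zs-24, 82.999% Zs-28.

Zs-24: 17.001%, Zs-28: 82.999%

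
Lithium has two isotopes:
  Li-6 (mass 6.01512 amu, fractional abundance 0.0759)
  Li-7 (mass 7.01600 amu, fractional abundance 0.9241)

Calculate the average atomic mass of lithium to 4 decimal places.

6.9400 amu

Weight each isotope mass by its fractional abundance: 0.0759 × 6.01512 + 0.9241 × 7.01600
= 0.456548 + 6.483486 = 6.940034 amu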